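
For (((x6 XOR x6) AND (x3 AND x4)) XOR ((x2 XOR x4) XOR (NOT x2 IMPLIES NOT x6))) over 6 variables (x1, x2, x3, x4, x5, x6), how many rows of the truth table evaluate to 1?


Formula: (((x6 XOR x6) AND (x3 AND x4)) XOR ((x2 XOR x4) XOR (NOT x2 IMPLIES NOT x6))) over 6 vars (64 rows)
Evaluate each row (x1, x2, x3, x4, x5, x6 as bits, MSB first):
  row 0 [000000]: (((0 XOR 0) AND (0 AND 0)) XOR ((0 XOR 0) XOR (NOT 0 IMPLIES NOT 0))) -> 1
  row 1 [000001]: (((1 XOR 1) AND (0 AND 0)) XOR ((0 XOR 0) XOR (NOT 0 IMPLIES NOT 1))) -> 0
  row 2 [000010]: (((0 XOR 0) AND (0 AND 0)) XOR ((0 XOR 0) XOR (NOT 0 IMPLIES NOT 0))) -> 1
  row 3 [000011]: (((1 XOR 1) AND (0 AND 0)) XOR ((0 XOR 0) XOR (NOT 0 IMPLIES NOT 1))) -> 0
  row 4 [000100]: (((0 XOR 0) AND (0 AND 1)) XOR ((0 XOR 1) XOR (NOT 0 IMPLIES NOT 0))) -> 0
  (every remaining row is evaluated the same way; all 64 results are listed next)
Full result column, 8 rows per line (x1,x2,x3 fixed per line; x4,x5,x6 runs 000..111 left to right):
  rows 0-7 [x1,x2,x3=000]: 10100101  (ones: 4)
  rows 8-15 [x1,x2,x3=001]: 10100101  (ones: 4)
  rows 16-23 [x1,x2,x3=010]: 00001111  (ones: 4)
  rows 24-31 [x1,x2,x3=011]: 00001111  (ones: 4)
  rows 32-39 [x1,x2,x3=100]: 10100101  (ones: 4)
  rows 40-47 [x1,x2,x3=101]: 10100101  (ones: 4)
  rows 48-55 [x1,x2,x3=110]: 00001111  (ones: 4)
  rows 56-63 [x1,x2,x3=111]: 00001111  (ones: 4)
Count of 1-rows = 4+4+4+4+4+4+4+4 = 32

32


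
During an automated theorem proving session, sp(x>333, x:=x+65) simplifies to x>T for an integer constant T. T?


Formula: sp(P, x:=E) = exists old_x. (x = E[old_x/x]) AND P[old_x/x] (old_x is the value of x before the assignment; eliminate old_x by solving x = E[old_x/x] for old_x)
Step 1: Precondition P: x>333, i.e. old_x > 333
Step 2: Assignment gives x = old_x + 65, so old_x = x - 65
Step 3: Substitute into P: x - 65 > 333
Step 4: Simplify: x > 333+65 = 398

398


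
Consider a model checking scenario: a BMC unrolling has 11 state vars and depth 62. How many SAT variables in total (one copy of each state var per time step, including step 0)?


BMC unrolls to depth k, creating one copy of each state var for steps 0..k.
Step count = 62 + 1 = 63 (steps 0 through 62)
Vars per step = 11
Total = 11 * 63 = 693

693


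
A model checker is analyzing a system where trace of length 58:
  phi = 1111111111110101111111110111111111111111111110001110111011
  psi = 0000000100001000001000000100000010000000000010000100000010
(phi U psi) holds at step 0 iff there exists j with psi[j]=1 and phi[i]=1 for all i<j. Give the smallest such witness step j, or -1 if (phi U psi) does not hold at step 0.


(phi U psi) at 0: need smallest j with psi[j]=1 and phi[i]=1 for all i in [0,j).
Scan from step 0:
  step 0: phi=1, psi=0 -> continue
  step 1: phi=1, psi=0 -> continue
  step 2: phi=1, psi=0 -> continue
  step 3: phi=1, psi=0 -> continue
  step 7: psi=1 and phi held for [0,7) -> witness found
Witness step = 7

7


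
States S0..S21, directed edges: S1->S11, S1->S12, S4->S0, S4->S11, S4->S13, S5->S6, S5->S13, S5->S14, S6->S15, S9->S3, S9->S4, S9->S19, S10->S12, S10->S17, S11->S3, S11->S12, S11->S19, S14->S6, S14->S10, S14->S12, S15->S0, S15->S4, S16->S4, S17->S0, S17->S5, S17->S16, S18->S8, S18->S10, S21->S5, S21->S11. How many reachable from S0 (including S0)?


BFS from S0:
  layer 0: {S0}
Reachable set: {S0}
Count = 1

1


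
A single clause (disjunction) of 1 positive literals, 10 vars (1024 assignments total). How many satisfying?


Step 1: Total=2^10=1024
Step 2: Unsat when all 1 false: 2^9=512
Step 3: Sat=1024-512=512

512


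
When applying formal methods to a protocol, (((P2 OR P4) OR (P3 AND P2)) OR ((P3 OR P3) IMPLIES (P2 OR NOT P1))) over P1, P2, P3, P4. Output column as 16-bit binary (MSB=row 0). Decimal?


Formula: (((P2 OR P4) OR (P3 AND P2)) OR ((P3 OR P3) IMPLIES (P2 OR NOT P1))) over P1, P2, P3, P4 (16 rows)
Evaluate each row (bits = P1,P2,P3,P4, MSB first):
  row 0 [0000]: (((0 OR 0) OR (0 AND 0)) OR ((0 OR 0) IMPLIES (0 OR NOT 0))) -> 1
  row 1 [0001]: (((0 OR 1) OR (0 AND 0)) OR ((0 OR 0) IMPLIES (0 OR NOT 0))) -> 1
  row 2 [0010]: (((0 OR 0) OR (1 AND 0)) OR ((1 OR 1) IMPLIES (0 OR NOT 0))) -> 1
  row 3 [0011]: (((0 OR 1) OR (1 AND 0)) OR ((1 OR 1) IMPLIES (0 OR NOT 0))) -> 1
  row 4 [0100]: (((1 OR 0) OR (0 AND 1)) OR ((0 OR 0) IMPLIES (1 OR NOT 0))) -> 1
  row 5 [0101]: (((1 OR 1) OR (0 AND 1)) OR ((0 OR 0) IMPLIES (1 OR NOT 0))) -> 1
  row 6 [0110]: (((1 OR 0) OR (1 AND 1)) OR ((1 OR 1) IMPLIES (1 OR NOT 0))) -> 1
  row 7 [0111]: (((1 OR 1) OR (1 AND 1)) OR ((1 OR 1) IMPLIES (1 OR NOT 0))) -> 1
  row 8 [1000]: (((0 OR 0) OR (0 AND 0)) OR ((0 OR 0) IMPLIES (0 OR NOT 1))) -> 1
  row 9 [1001]: (((0 OR 1) OR (0 AND 0)) OR ((0 OR 0) IMPLIES (0 OR NOT 1))) -> 1
  row 10 [1010]: (((0 OR 0) OR (1 AND 0)) OR ((1 OR 1) IMPLIES (0 OR NOT 1))) -> 0
  row 11 [1011]: (((0 OR 1) OR (1 AND 0)) OR ((1 OR 1) IMPLIES (0 OR NOT 1))) -> 1
  row 12 [1100]: (((1 OR 0) OR (0 AND 1)) OR ((0 OR 0) IMPLIES (1 OR NOT 1))) -> 1
  row 13 [1101]: (((1 OR 1) OR (0 AND 1)) OR ((0 OR 0) IMPLIES (1 OR NOT 1))) -> 1
  row 14 [1110]: (((1 OR 0) OR (1 AND 1)) OR ((1 OR 1) IMPLIES (1 OR NOT 1))) -> 1
  row 15 [1111]: (((1 OR 1) OR (1 AND 1)) OR ((1 OR 1) IMPLIES (1 OR NOT 1))) -> 1
Full result column, 4 rows per line (P1,P2 fixed per line; P3,P4 runs 00..11 left to right):
  rows 0-3 [P1,P2=00]: 1111  = hex F
  rows 4-7 [P1,P2=01]: 1111  = hex F
  rows 8-11 [P1,P2=10]: 1101  = hex D
  rows 12-15 [P1,P2=11]: 1111  = hex F
Output column (row 0 .. row 15) = 1111111111011111
Output column grouped in 4s = 1111 1111 1101 1111 = 0xFFDF
Convert to decimal digit by digit (value = value*16 + digit):
  F -> 15
  15*16 + 15 (F) = 255
  255*16 + 13 (D) = 4093
  4093*16 + 15 (F) = 65503
Decimal = 65503

65503


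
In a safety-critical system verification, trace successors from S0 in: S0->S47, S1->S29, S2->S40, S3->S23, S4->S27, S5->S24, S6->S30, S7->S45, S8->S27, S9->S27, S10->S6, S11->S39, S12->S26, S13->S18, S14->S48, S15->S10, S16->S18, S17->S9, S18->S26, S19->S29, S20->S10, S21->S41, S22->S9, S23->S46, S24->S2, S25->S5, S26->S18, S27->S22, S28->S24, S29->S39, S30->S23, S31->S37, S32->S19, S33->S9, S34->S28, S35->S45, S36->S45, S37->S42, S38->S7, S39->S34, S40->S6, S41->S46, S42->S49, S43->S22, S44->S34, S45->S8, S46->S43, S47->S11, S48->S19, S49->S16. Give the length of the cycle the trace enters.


Trace from S0 until a state repeats:
  S0 -> S47 -> S11 -> S39 -> S34 -> S28 -> S24 -> S2 -> S40 -> S6 -> S30 -> S23 -> S46 -> S43 -> S22 -> S9 -> S27 -> S22
S22 first seen at step 14, revisited at step 17.
Cycle length = 17 - 14 = 3

3


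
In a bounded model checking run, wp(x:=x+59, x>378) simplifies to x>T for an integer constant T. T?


Formula: wp(x:=E, P) = P[E/x] (substitute E for x in postcondition)
Step 1: Postcondition: x>378
Step 2: Substitute x+59 for x: x+59>378
Step 3: Solve for x: x > 378-59 = 319

319


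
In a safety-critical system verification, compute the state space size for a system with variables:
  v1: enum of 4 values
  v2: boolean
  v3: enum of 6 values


State space = product of domain sizes of all variables.
Domain sizes:
  v1 (enum of 4 values): 4
  v2 (boolean): 2
  v3 (enum of 6 values): 6
Product = 4 * 2 * 6 = 48

48


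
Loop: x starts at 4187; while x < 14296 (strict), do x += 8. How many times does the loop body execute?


Step 1: x goes from 4187 toward 14296 by 8; the body runs while x<14296, so iterations = ceil((bound-start)/step)
Step 2: Distance=10109
Step 3: ceil(10109/8)=1264

1264


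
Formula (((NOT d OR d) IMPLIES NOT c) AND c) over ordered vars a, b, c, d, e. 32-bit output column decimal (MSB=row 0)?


Formula: (((NOT d OR d) IMPLIES NOT c) AND c) over a, b, c, d, e (32 rows)
Evaluate each row (bits = a,b,c,d,e, MSB first):
  row 0 [00000]: (((NOT 0 OR 0) IMPLIES NOT 0) AND 0) -> 0
  row 1 [00001]: (((NOT 0 OR 0) IMPLIES NOT 0) AND 0) -> 0
  row 2 [00010]: (((NOT 1 OR 1) IMPLIES NOT 0) AND 0) -> 0
  row 3 [00011]: (((NOT 1 OR 1) IMPLIES NOT 0) AND 0) -> 0
  row 4 [00100]: (((NOT 0 OR 0) IMPLIES NOT 1) AND 1) -> 0
  row 5 [00101]: (((NOT 0 OR 0) IMPLIES NOT 1) AND 1) -> 0
  row 6 [00110]: (((NOT 1 OR 1) IMPLIES NOT 1) AND 1) -> 0
  row 7 [00111]: (((NOT 1 OR 1) IMPLIES NOT 1) AND 1) -> 0
  row 8 [01000]: (((NOT 0 OR 0) IMPLIES NOT 0) AND 0) -> 0
  row 9 [01001]: (((NOT 0 OR 0) IMPLIES NOT 0) AND 0) -> 0
  row 10 [01010]: (((NOT 1 OR 1) IMPLIES NOT 0) AND 0) -> 0
  row 11 [01011]: (((NOT 1 OR 1) IMPLIES NOT 0) AND 0) -> 0
  row 12 [01100]: (((NOT 0 OR 0) IMPLIES NOT 1) AND 1) -> 0
  row 13 [01101]: (((NOT 0 OR 0) IMPLIES NOT 1) AND 1) -> 0
  row 14 [01110]: (((NOT 1 OR 1) IMPLIES NOT 1) AND 1) -> 0
  row 15 [01111]: (((NOT 1 OR 1) IMPLIES NOT 1) AND 1) -> 0
  row 16 [10000]: (((NOT 0 OR 0) IMPLIES NOT 0) AND 0) -> 0
  row 17 [10001]: (((NOT 0 OR 0) IMPLIES NOT 0) AND 0) -> 0
  row 18 [10010]: (((NOT 1 OR 1) IMPLIES NOT 0) AND 0) -> 0
  row 19 [10011]: (((NOT 1 OR 1) IMPLIES NOT 0) AND 0) -> 0
  row 20 [10100]: (((NOT 0 OR 0) IMPLIES NOT 1) AND 1) -> 0
  row 21 [10101]: (((NOT 0 OR 0) IMPLIES NOT 1) AND 1) -> 0
  row 22 [10110]: (((NOT 1 OR 1) IMPLIES NOT 1) AND 1) -> 0
  row 23 [10111]: (((NOT 1 OR 1) IMPLIES NOT 1) AND 1) -> 0
  row 24 [11000]: (((NOT 0 OR 0) IMPLIES NOT 0) AND 0) -> 0
  row 25 [11001]: (((NOT 0 OR 0) IMPLIES NOT 0) AND 0) -> 0
  row 26 [11010]: (((NOT 1 OR 1) IMPLIES NOT 0) AND 0) -> 0
  row 27 [11011]: (((NOT 1 OR 1) IMPLIES NOT 0) AND 0) -> 0
  row 28 [11100]: (((NOT 0 OR 0) IMPLIES NOT 1) AND 1) -> 0
  row 29 [11101]: (((NOT 0 OR 0) IMPLIES NOT 1) AND 1) -> 0
  row 30 [11110]: (((NOT 1 OR 1) IMPLIES NOT 1) AND 1) -> 0
  row 31 [11111]: (((NOT 1 OR 1) IMPLIES NOT 1) AND 1) -> 0
Full result column, 4 rows per line (a,b,c fixed per line; d,e runs 00..11 left to right):
  rows 0-3 [a,b,c=000]: 0000  = hex 0
  rows 4-7 [a,b,c=001]: 0000  = hex 0
  rows 8-11 [a,b,c=010]: 0000  = hex 0
  rows 12-15 [a,b,c=011]: 0000  = hex 0
  rows 16-19 [a,b,c=100]: 0000  = hex 0
  rows 20-23 [a,b,c=101]: 0000  = hex 0
  rows 24-27 [a,b,c=110]: 0000  = hex 0
  rows 28-31 [a,b,c=111]: 0000  = hex 0
Output column (row 0 .. row 31) = 00000000000000000000000000000000
Output column grouped in 4s = 0000 0000 0000 0000 0000 0000 0000 0000 = 0x00000000
Convert to decimal digit by digit (value = value*16 + digit):
  0 -> 0
  0*16 + 0 = 0
  0*16 + 0 = 0
  0*16 + 0 = 0
  0*16 + 0 = 0
  0*16 + 0 = 0
  0*16 + 0 = 0
  0*16 + 0 = 0
Decimal = 0

0


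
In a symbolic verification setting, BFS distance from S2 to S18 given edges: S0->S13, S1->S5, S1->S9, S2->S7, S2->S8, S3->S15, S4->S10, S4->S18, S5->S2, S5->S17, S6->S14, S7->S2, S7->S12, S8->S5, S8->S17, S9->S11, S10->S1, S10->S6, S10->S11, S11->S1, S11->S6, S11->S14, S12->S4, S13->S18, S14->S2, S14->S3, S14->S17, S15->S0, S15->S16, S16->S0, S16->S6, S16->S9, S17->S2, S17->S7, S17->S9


BFS layer-by-layer from S2:
  dist 0: {S2}
  dist 1: {S7, S8}
  dist 2: {S5, S12, S17}
  dist 3: {S4, S9}
  dist 4: {S10, S11, S18}
  -> S18 reached at distance 4
Shortest path length = 4

4


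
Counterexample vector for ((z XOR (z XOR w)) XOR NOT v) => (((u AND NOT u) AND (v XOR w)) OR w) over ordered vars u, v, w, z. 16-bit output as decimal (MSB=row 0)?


F1 = ((z XOR (z XOR w)) XOR NOT v)
F2 = (((u AND NOT u) AND (v XOR w)) OR w)
Counterexample to F1=>F2 is where F1=1 and F2=0.
Evaluate each row (bits = u,v,w,z, MSB first):
  row 0 [0000]: F1=1 F2=0 -> F1&~F2 -> 1
  row 1 [0001]: F1=1 F2=0 -> F1&~F2 -> 1
  row 2 [0010]: F1=0 F2=1 -> F1&~F2 -> 0
  row 3 [0011]: F1=0 F2=1 -> F1&~F2 -> 0
  row 4 [0100]: F1=0 F2=0 -> F1&~F2 -> 0
  row 5 [0101]: F1=0 F2=0 -> F1&~F2 -> 0
  row 6 [0110]: F1=1 F2=1 -> F1&~F2 -> 0
  row 7 [0111]: F1=1 F2=1 -> F1&~F2 -> 0
  row 8 [1000]: F1=1 F2=0 -> F1&~F2 -> 1
  row 9 [1001]: F1=1 F2=0 -> F1&~F2 -> 1
  row 10 [1010]: F1=0 F2=1 -> F1&~F2 -> 0
  row 11 [1011]: F1=0 F2=1 -> F1&~F2 -> 0
  row 12 [1100]: F1=0 F2=0 -> F1&~F2 -> 0
  row 13 [1101]: F1=0 F2=0 -> F1&~F2 -> 0
  row 14 [1110]: F1=1 F2=1 -> F1&~F2 -> 0
  row 15 [1111]: F1=1 F2=1 -> F1&~F2 -> 0
Full result column, 4 rows per line (u,v fixed per line; w,z runs 00..11 left to right):
  rows 0-3 [u,v=00]: 1100  = hex C
  rows 4-7 [u,v=01]: 0000  = hex 0
  rows 8-11 [u,v=10]: 1100  = hex C
  rows 12-15 [u,v=11]: 0000  = hex 0
Counterexample vector (row 0 .. row 15) = 1100000011000000
Output column grouped in 4s = 1100 0000 1100 0000 = 0xC0C0
Convert to decimal digit by digit (value = value*16 + digit):
  C -> 12
  12*16 + 0 = 192
  192*16 + 12 (C) = 3084
  3084*16 + 0 = 49344
Decimal = 49344

49344


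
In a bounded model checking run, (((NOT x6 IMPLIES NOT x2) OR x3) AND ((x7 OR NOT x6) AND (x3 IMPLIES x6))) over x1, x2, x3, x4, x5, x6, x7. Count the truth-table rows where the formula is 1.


Formula: (((NOT x6 IMPLIES NOT x2) OR x3) AND ((x7 OR NOT x6) AND (x3 IMPLIES x6))) over 7 vars (128 rows)
Evaluate each row (x1, x2, x3, x4, x5, x6, x7 as bits, MSB first):
  row 0 [0000000]: (((NOT 0 IMPLIES NOT 0) OR 0) AND ((0 OR NOT 0) AND (0 IMPLIES 0))) -> 1
  row 1 [0000001]: (((NOT 0 IMPLIES NOT 0) OR 0) AND ((1 OR NOT 0) AND (0 IMPLIES 0))) -> 1
  row 2 [0000010]: (((NOT 1 IMPLIES NOT 0) OR 0) AND ((0 OR NOT 1) AND (0 IMPLIES 1))) -> 0
  row 3 [0000011]: (((NOT 1 IMPLIES NOT 0) OR 0) AND ((1 OR NOT 1) AND (0 IMPLIES 1))) -> 1
  row 4 [0000100]: (((NOT 0 IMPLIES NOT 0) OR 0) AND ((0 OR NOT 0) AND (0 IMPLIES 0))) -> 1
  (every remaining row is evaluated the same way; all 128 results are listed next)
Full result column, 8 rows per line (x1,x2,x3,x4 fixed per line; x5,x6,x7 runs 000..111 left to right):
  rows 0-7 [x1,x2,x3,x4=0000]: 11011101  (ones: 6)
  rows 8-15 [x1,x2,x3,x4=0001]: 11011101  (ones: 6)
  rows 16-23 [x1,x2,x3,x4=0010]: 00010001  (ones: 2)
  rows 24-31 [x1,x2,x3,x4=0011]: 00010001  (ones: 2)
  rows 32-39 [x1,x2,x3,x4=0100]: 00010001  (ones: 2)
  rows 40-47 [x1,x2,x3,x4=0101]: 00010001  (ones: 2)
  rows 48-55 [x1,x2,x3,x4=0110]: 00010001  (ones: 2)
  rows 56-63 [x1,x2,x3,x4=0111]: 00010001  (ones: 2)
  rows 64-71 [x1,x2,x3,x4=1000]: 11011101  (ones: 6)
  rows 72-79 [x1,x2,x3,x4=1001]: 11011101  (ones: 6)
  rows 80-87 [x1,x2,x3,x4=1010]: 00010001  (ones: 2)
  rows 88-95 [x1,x2,x3,x4=1011]: 00010001  (ones: 2)
  rows 96-103 [x1,x2,x3,x4=1100]: 00010001  (ones: 2)
  rows 104-111 [x1,x2,x3,x4=1101]: 00010001  (ones: 2)
  rows 112-119 [x1,x2,x3,x4=1110]: 00010001  (ones: 2)
  rows 120-127 [x1,x2,x3,x4=1111]: 00010001  (ones: 2)
Count of 1-rows = 6+6+2+2+2+2+2+2+6+6+2+2+2+2+2+2 = 48

48


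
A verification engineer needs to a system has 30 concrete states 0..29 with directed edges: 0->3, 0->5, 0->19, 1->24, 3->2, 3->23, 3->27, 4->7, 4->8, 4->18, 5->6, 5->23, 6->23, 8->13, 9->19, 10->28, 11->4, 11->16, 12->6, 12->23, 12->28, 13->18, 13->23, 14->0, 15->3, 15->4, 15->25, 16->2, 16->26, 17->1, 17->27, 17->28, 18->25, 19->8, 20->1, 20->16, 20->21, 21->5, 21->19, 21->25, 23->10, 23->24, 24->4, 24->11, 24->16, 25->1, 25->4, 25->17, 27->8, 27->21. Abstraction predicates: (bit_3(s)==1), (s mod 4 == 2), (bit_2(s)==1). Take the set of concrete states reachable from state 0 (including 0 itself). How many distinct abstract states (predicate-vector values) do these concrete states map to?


BFS from 0:
Concrete reachable: {0, 1, 2, 3, 4, 5, 6, 7, 8, 10, 11, 13, 16, 17, 18, 19, 21, 23, 24, 25, 26, 27, 28}
Abstract via predicates (bit_3(s)==1), (s mod 4 == 2), (bit_2(s)==1):
  (0,0,0) <- {0, 1, 3, 16, 17, 19}
  (0,0,1) <- {4, 5, 7, 21, 23}
  (0,1,0) <- {2, 18}
  (0,1,1) <- {6}
  (1,0,0) <- {8, 11, 24, 25, 27}
  (1,0,1) <- {13, 28}
  (1,1,0) <- {10, 26}
Distinct abstract states = 7

7


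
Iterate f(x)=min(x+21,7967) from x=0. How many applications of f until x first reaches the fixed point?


Step 1: x=0, cap=7967, increment=21
Step 2: x grows by 21 each step until capped at 7967; fixed point is x=7967
Step 3: iterations = ceil(7967/21) = 380

380


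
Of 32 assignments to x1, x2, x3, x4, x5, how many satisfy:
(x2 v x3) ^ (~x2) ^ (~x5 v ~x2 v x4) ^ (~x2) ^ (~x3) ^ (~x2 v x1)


CNF with 6 clauses over 5 vars (32 assignments).
An assignment satisfies CNF iff every clause has >=1 true literal.
Check each row (bits = x1,x2,x3,x4,x5; clause T/F shown):
  row 0 [00000]: clauses=FTTTTT -> 0
  row 1 [00001]: clauses=FTTTTT -> 0
  row 2 [00010]: clauses=FTTTTT -> 0
  row 3 [00011]: clauses=FTTTTT -> 0
  row 4 [00100]: clauses=TTTTFT -> 0
  row 5 [00101]: clauses=TTTTFT -> 0
  row 6 [00110]: clauses=TTTTFT -> 0
  row 7 [00111]: clauses=TTTTFT -> 0
  row 8 [01000]: clauses=TFTFTF -> 0
  row 9 [01001]: clauses=TFFFTF -> 0
  row 10 [01010]: clauses=TFTFTF -> 0
  row 11 [01011]: clauses=TFTFTF -> 0
  row 12 [01100]: clauses=TFTFFF -> 0
  row 13 [01101]: clauses=TFFFFF -> 0
  row 14 [01110]: clauses=TFTFFF -> 0
  row 15 [01111]: clauses=TFTFFF -> 0
  row 16 [10000]: clauses=FTTTTT -> 0
  row 17 [10001]: clauses=FTTTTT -> 0
  row 18 [10010]: clauses=FTTTTT -> 0
  row 19 [10011]: clauses=FTTTTT -> 0
  row 20 [10100]: clauses=TTTTFT -> 0
  row 21 [10101]: clauses=TTTTFT -> 0
  row 22 [10110]: clauses=TTTTFT -> 0
  row 23 [10111]: clauses=TTTTFT -> 0
  row 24 [11000]: clauses=TFTFTT -> 0
  row 25 [11001]: clauses=TFFFTT -> 0
  row 26 [11010]: clauses=TFTFTT -> 0
  row 27 [11011]: clauses=TFTFTT -> 0
  row 28 [11100]: clauses=TFTFFT -> 0
  row 29 [11101]: clauses=TFFFFT -> 0
  row 30 [11110]: clauses=TFTFFT -> 0
  row 31 [11111]: clauses=TFTFFT -> 0
Full result column, 8 rows per line (x1,x2 fixed per line; x3,x4,x5 runs 000..111 left to right):
  rows 0-7 [x1,x2=00]: 00000000  (ones: 0)
  rows 8-15 [x1,x2=01]: 00000000  (ones: 0)
  rows 16-23 [x1,x2=10]: 00000000  (ones: 0)
  rows 24-31 [x1,x2=11]: 00000000  (ones: 0)
Satisfying assignments = 0+0+0+0 = 0

0


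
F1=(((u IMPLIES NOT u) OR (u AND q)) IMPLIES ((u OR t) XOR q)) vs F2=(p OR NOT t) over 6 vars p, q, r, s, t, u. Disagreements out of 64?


F1 = (((u IMPLIES NOT u) OR (u AND q)) IMPLIES ((u OR t) XOR q))
F2 = (p OR NOT t)
Evaluate both on each of 64 rows (bits = p,q,r,s,t,u):
  row 0 [000000]: F1=0 F2=1 (differ) -> 1
  row 1 [000001]: F1=1 F2=1 -> 0
  row 2 [000010]: F1=1 F2=0 (differ) -> 1
  row 3 [000011]: F1=1 F2=0 (differ) -> 1
  row 4 [000100]: F1=0 F2=1 (differ) -> 1
  (every remaining row is evaluated the same way; all 64 results are listed next)
Full result column, 8 rows per line (p,q,r fixed per line; s,t,u runs 000..111 left to right):
  rows 0-7 [p,q,r=000]: 10111011  (ones: 6)
  rows 8-15 [p,q,r=001]: 10111011  (ones: 6)
  rows 16-23 [p,q,r=010]: 01000100  (ones: 2)
  rows 24-31 [p,q,r=011]: 01000100  (ones: 2)
  rows 32-39 [p,q,r=100]: 10001000  (ones: 2)
  rows 40-47 [p,q,r=101]: 10001000  (ones: 2)
  rows 48-55 [p,q,r=110]: 01110111  (ones: 6)
  rows 56-63 [p,q,r=111]: 01110111  (ones: 6)
Disagreements = 6+6+2+2+2+2+6+6 = 32

32


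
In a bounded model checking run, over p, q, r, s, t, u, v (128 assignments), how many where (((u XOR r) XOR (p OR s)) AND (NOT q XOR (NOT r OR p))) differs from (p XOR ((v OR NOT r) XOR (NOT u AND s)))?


F1 = (((u XOR r) XOR (p OR s)) AND (NOT q XOR (NOT r OR p)))
F2 = (p XOR ((v OR NOT r) XOR (NOT u AND s)))
Evaluate both on each of 128 rows (bits = p,q,r,s,t,u,v):
  row 0 [0000000]: F1=0 F2=1 (differ) -> 1
  row 1 [0000001]: F1=0 F2=1 (differ) -> 1
  row 2 [0000010]: F1=0 F2=1 (differ) -> 1
  row 3 [0000011]: F1=0 F2=1 (differ) -> 1
  row 4 [0000100]: F1=0 F2=1 (differ) -> 1
  (every remaining row is evaluated the same way; all 128 results are listed next)
Full result column, 8 rows per line (p,q,r,s fixed per line; t,u,v runs 000..111 left to right):
  rows 0-7 [p,q,r,s=0000]: 11111111  (ones: 8)
  rows 8-15 [p,q,r,s=0001]: 00110011  (ones: 4)
  rows 16-23 [p,q,r,s=0010]: 10011001  (ones: 4)
  rows 24-31 [p,q,r,s=0011]: 10101010  (ones: 4)
  rows 32-39 [p,q,r,s=0100]: 11001100  (ones: 4)
  rows 40-47 [p,q,r,s=0101]: 11111111  (ones: 8)
  rows 48-55 [p,q,r,s=0110]: 01010101  (ones: 4)
  rows 56-63 [p,q,r,s=0111]: 10011001  (ones: 4)
  rows 64-71 [p,q,r,s=1000]: 00000000  (ones: 0)
  rows 72-79 [p,q,r,s=1001]: 11001100  (ones: 4)
  rows 80-87 [p,q,r,s=1010]: 10101010  (ones: 4)
  rows 88-95 [p,q,r,s=1011]: 01100110  (ones: 4)
  rows 96-103 [p,q,r,s=1100]: 11001100  (ones: 4)
  rows 104-111 [p,q,r,s=1101]: 00000000  (ones: 0)
  rows 112-119 [p,q,r,s=1110]: 10011001  (ones: 4)
  rows 120-127 [p,q,r,s=1111]: 01010101  (ones: 4)
Disagreements = 8+4+4+4+4+8+4+4+0+4+4+4+4+0+4+4 = 64

64


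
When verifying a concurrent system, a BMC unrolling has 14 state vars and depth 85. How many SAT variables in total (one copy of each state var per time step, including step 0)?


BMC unrolls to depth k, creating one copy of each state var for steps 0..k.
Step count = 85 + 1 = 86 (steps 0 through 85)
Vars per step = 14
Total = 14 * 86 = 1204

1204


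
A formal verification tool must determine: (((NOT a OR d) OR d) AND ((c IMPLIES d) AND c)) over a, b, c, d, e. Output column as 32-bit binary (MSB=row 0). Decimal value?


Formula: (((NOT a OR d) OR d) AND ((c IMPLIES d) AND c)) over a, b, c, d, e (32 rows)
Evaluate each row (bits = a,b,c,d,e, MSB first):
  row 0 [00000]: (((NOT 0 OR 0) OR 0) AND ((0 IMPLIES 0) AND 0)) -> 0
  row 1 [00001]: (((NOT 0 OR 0) OR 0) AND ((0 IMPLIES 0) AND 0)) -> 0
  row 2 [00010]: (((NOT 0 OR 1) OR 1) AND ((0 IMPLIES 1) AND 0)) -> 0
  row 3 [00011]: (((NOT 0 OR 1) OR 1) AND ((0 IMPLIES 1) AND 0)) -> 0
  row 4 [00100]: (((NOT 0 OR 0) OR 0) AND ((1 IMPLIES 0) AND 1)) -> 0
  row 5 [00101]: (((NOT 0 OR 0) OR 0) AND ((1 IMPLIES 0) AND 1)) -> 0
  row 6 [00110]: (((NOT 0 OR 1) OR 1) AND ((1 IMPLIES 1) AND 1)) -> 1
  row 7 [00111]: (((NOT 0 OR 1) OR 1) AND ((1 IMPLIES 1) AND 1)) -> 1
  row 8 [01000]: (((NOT 0 OR 0) OR 0) AND ((0 IMPLIES 0) AND 0)) -> 0
  row 9 [01001]: (((NOT 0 OR 0) OR 0) AND ((0 IMPLIES 0) AND 0)) -> 0
  row 10 [01010]: (((NOT 0 OR 1) OR 1) AND ((0 IMPLIES 1) AND 0)) -> 0
  row 11 [01011]: (((NOT 0 OR 1) OR 1) AND ((0 IMPLIES 1) AND 0)) -> 0
  row 12 [01100]: (((NOT 0 OR 0) OR 0) AND ((1 IMPLIES 0) AND 1)) -> 0
  row 13 [01101]: (((NOT 0 OR 0) OR 0) AND ((1 IMPLIES 0) AND 1)) -> 0
  row 14 [01110]: (((NOT 0 OR 1) OR 1) AND ((1 IMPLIES 1) AND 1)) -> 1
  row 15 [01111]: (((NOT 0 OR 1) OR 1) AND ((1 IMPLIES 1) AND 1)) -> 1
  row 16 [10000]: (((NOT 1 OR 0) OR 0) AND ((0 IMPLIES 0) AND 0)) -> 0
  row 17 [10001]: (((NOT 1 OR 0) OR 0) AND ((0 IMPLIES 0) AND 0)) -> 0
  row 18 [10010]: (((NOT 1 OR 1) OR 1) AND ((0 IMPLIES 1) AND 0)) -> 0
  row 19 [10011]: (((NOT 1 OR 1) OR 1) AND ((0 IMPLIES 1) AND 0)) -> 0
  row 20 [10100]: (((NOT 1 OR 0) OR 0) AND ((1 IMPLIES 0) AND 1)) -> 0
  row 21 [10101]: (((NOT 1 OR 0) OR 0) AND ((1 IMPLIES 0) AND 1)) -> 0
  row 22 [10110]: (((NOT 1 OR 1) OR 1) AND ((1 IMPLIES 1) AND 1)) -> 1
  row 23 [10111]: (((NOT 1 OR 1) OR 1) AND ((1 IMPLIES 1) AND 1)) -> 1
  row 24 [11000]: (((NOT 1 OR 0) OR 0) AND ((0 IMPLIES 0) AND 0)) -> 0
  row 25 [11001]: (((NOT 1 OR 0) OR 0) AND ((0 IMPLIES 0) AND 0)) -> 0
  row 26 [11010]: (((NOT 1 OR 1) OR 1) AND ((0 IMPLIES 1) AND 0)) -> 0
  row 27 [11011]: (((NOT 1 OR 1) OR 1) AND ((0 IMPLIES 1) AND 0)) -> 0
  row 28 [11100]: (((NOT 1 OR 0) OR 0) AND ((1 IMPLIES 0) AND 1)) -> 0
  row 29 [11101]: (((NOT 1 OR 0) OR 0) AND ((1 IMPLIES 0) AND 1)) -> 0
  row 30 [11110]: (((NOT 1 OR 1) OR 1) AND ((1 IMPLIES 1) AND 1)) -> 1
  row 31 [11111]: (((NOT 1 OR 1) OR 1) AND ((1 IMPLIES 1) AND 1)) -> 1
Full result column, 4 rows per line (a,b,c fixed per line; d,e runs 00..11 left to right):
  rows 0-3 [a,b,c=000]: 0000  = hex 0
  rows 4-7 [a,b,c=001]: 0011  = hex 3
  rows 8-11 [a,b,c=010]: 0000  = hex 0
  rows 12-15 [a,b,c=011]: 0011  = hex 3
  rows 16-19 [a,b,c=100]: 0000  = hex 0
  rows 20-23 [a,b,c=101]: 0011  = hex 3
  rows 24-27 [a,b,c=110]: 0000  = hex 0
  rows 28-31 [a,b,c=111]: 0011  = hex 3
Output column (row 0 .. row 31) = 00000011000000110000001100000011
Output column grouped in 4s = 0000 0011 0000 0011 0000 0011 0000 0011 = 0x03030303
Convert to decimal digit by digit (value = value*16 + digit):
  0 -> 0
  0*16 + 3 = 3
  3*16 + 0 = 48
  48*16 + 3 = 771
  771*16 + 0 = 12336
  12336*16 + 3 = 197379
  197379*16 + 0 = 3158064
  3158064*16 + 3 = 50529027
Decimal = 50529027

50529027


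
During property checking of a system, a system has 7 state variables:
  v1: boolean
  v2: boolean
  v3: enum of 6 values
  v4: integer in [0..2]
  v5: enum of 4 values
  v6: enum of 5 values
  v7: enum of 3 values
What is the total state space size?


State space = product of domain sizes of all variables.
Domain sizes:
  v1 (boolean): 2
  v2 (boolean): 2
  v3 (enum of 6 values): 6
  v4 (integer in [0..2]): 3
  v5 (enum of 4 values): 4
  v6 (enum of 5 values): 5
  v7 (enum of 3 values): 3
Product = 2 * 2 * 6 * 3 * 4 * 5 * 3 = 4320

4320


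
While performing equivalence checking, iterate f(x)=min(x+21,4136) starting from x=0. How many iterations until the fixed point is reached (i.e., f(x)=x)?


Step 1: x=0, cap=4136, increment=21
Step 2: x grows by 21 each step until capped at 4136; fixed point is x=4136
Step 3: iterations = ceil(4136/21) = 197

197


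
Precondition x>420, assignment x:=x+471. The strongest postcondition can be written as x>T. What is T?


Formula: sp(P, x:=E) = exists old_x. (x = E[old_x/x]) AND P[old_x/x] (old_x is the value of x before the assignment; eliminate old_x by solving x = E[old_x/x] for old_x)
Step 1: Precondition P: x>420, i.e. old_x > 420
Step 2: Assignment gives x = old_x + 471, so old_x = x - 471
Step 3: Substitute into P: x - 471 > 420
Step 4: Simplify: x > 420+471 = 891

891


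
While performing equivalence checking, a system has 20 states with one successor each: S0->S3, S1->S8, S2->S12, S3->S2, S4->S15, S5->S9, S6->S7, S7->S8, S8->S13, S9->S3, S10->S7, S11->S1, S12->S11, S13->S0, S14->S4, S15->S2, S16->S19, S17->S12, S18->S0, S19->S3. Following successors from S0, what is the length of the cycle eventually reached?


Trace from S0 until a state repeats:
  S0 -> S3 -> S2 -> S12 -> S11 -> S1 -> S8 -> S13 -> S0
S0 first seen at step 0, revisited at step 8.
Cycle length = 8 - 0 = 8

8


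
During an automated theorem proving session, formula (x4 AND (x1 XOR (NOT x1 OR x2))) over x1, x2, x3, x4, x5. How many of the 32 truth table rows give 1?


Formula: (x4 AND (x1 XOR (NOT x1 OR x2))) over 5 vars (32 rows)
Evaluate each row (x1, x2, x3, x4, x5 as bits, MSB first):
  row 0 [00000]: (0 AND (0 XOR (NOT 0 OR 0))) -> 0
  row 1 [00001]: (0 AND (0 XOR (NOT 0 OR 0))) -> 0
  row 2 [00010]: (1 AND (0 XOR (NOT 0 OR 0))) -> 1
  row 3 [00011]: (1 AND (0 XOR (NOT 0 OR 0))) -> 1
  row 4 [00100]: (0 AND (0 XOR (NOT 0 OR 0))) -> 0
  row 5 [00101]: (0 AND (0 XOR (NOT 0 OR 0))) -> 0
  row 6 [00110]: (1 AND (0 XOR (NOT 0 OR 0))) -> 1
  row 7 [00111]: (1 AND (0 XOR (NOT 0 OR 0))) -> 1
  row 8 [01000]: (0 AND (0 XOR (NOT 0 OR 1))) -> 0
  row 9 [01001]: (0 AND (0 XOR (NOT 0 OR 1))) -> 0
  row 10 [01010]: (1 AND (0 XOR (NOT 0 OR 1))) -> 1
  row 11 [01011]: (1 AND (0 XOR (NOT 0 OR 1))) -> 1
  row 12 [01100]: (0 AND (0 XOR (NOT 0 OR 1))) -> 0
  row 13 [01101]: (0 AND (0 XOR (NOT 0 OR 1))) -> 0
  row 14 [01110]: (1 AND (0 XOR (NOT 0 OR 1))) -> 1
  row 15 [01111]: (1 AND (0 XOR (NOT 0 OR 1))) -> 1
  row 16 [10000]: (0 AND (1 XOR (NOT 1 OR 0))) -> 0
  row 17 [10001]: (0 AND (1 XOR (NOT 1 OR 0))) -> 0
  row 18 [10010]: (1 AND (1 XOR (NOT 1 OR 0))) -> 1
  row 19 [10011]: (1 AND (1 XOR (NOT 1 OR 0))) -> 1
  row 20 [10100]: (0 AND (1 XOR (NOT 1 OR 0))) -> 0
  row 21 [10101]: (0 AND (1 XOR (NOT 1 OR 0))) -> 0
  row 22 [10110]: (1 AND (1 XOR (NOT 1 OR 0))) -> 1
  row 23 [10111]: (1 AND (1 XOR (NOT 1 OR 0))) -> 1
  row 24 [11000]: (0 AND (1 XOR (NOT 1 OR 1))) -> 0
  row 25 [11001]: (0 AND (1 XOR (NOT 1 OR 1))) -> 0
  row 26 [11010]: (1 AND (1 XOR (NOT 1 OR 1))) -> 0
  row 27 [11011]: (1 AND (1 XOR (NOT 1 OR 1))) -> 0
  row 28 [11100]: (0 AND (1 XOR (NOT 1 OR 1))) -> 0
  row 29 [11101]: (0 AND (1 XOR (NOT 1 OR 1))) -> 0
  row 30 [11110]: (1 AND (1 XOR (NOT 1 OR 1))) -> 0
  row 31 [11111]: (1 AND (1 XOR (NOT 1 OR 1))) -> 0
Full result column, 8 rows per line (x1,x2 fixed per line; x3,x4,x5 runs 000..111 left to right):
  rows 0-7 [x1,x2=00]: 00110011  (ones: 4)
  rows 8-15 [x1,x2=01]: 00110011  (ones: 4)
  rows 16-23 [x1,x2=10]: 00110011  (ones: 4)
  rows 24-31 [x1,x2=11]: 00000000  (ones: 0)
Count of 1-rows = 4+4+4+0 = 12

12


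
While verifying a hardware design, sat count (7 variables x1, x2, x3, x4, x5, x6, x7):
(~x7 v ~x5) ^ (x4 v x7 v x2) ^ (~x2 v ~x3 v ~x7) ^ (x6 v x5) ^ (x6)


CNF with 5 clauses over 7 vars (128 assignments).
An assignment satisfies CNF iff every clause has >=1 true literal.
Check each row (bits = x1,x2,x3,x4,x5,x6,x7; clause T/F shown):
  row 0 [0000000]: clauses=TFTFF -> 0
  row 1 [0000001]: clauses=TTTFF -> 0
  row 2 [0000010]: clauses=TFTTT -> 0
  row 3 [0000011]: clauses=TTTTT -> 1
  row 4 [0000100]: clauses=TFTTF -> 0
  (every remaining row is evaluated the same way; all 128 results are listed next)
Full result column, 8 rows per line (x1,x2,x3,x4 fixed per line; x5,x6,x7 runs 000..111 left to right):
  rows 0-7 [x1,x2,x3,x4=0000]: 00010000  (ones: 1)
  rows 8-15 [x1,x2,x3,x4=0001]: 00110010  (ones: 3)
  rows 16-23 [x1,x2,x3,x4=0010]: 00010000  (ones: 1)
  rows 24-31 [x1,x2,x3,x4=0011]: 00110010  (ones: 3)
  rows 32-39 [x1,x2,x3,x4=0100]: 00110010  (ones: 3)
  rows 40-47 [x1,x2,x3,x4=0101]: 00110010  (ones: 3)
  rows 48-55 [x1,x2,x3,x4=0110]: 00100010  (ones: 2)
  rows 56-63 [x1,x2,x3,x4=0111]: 00100010  (ones: 2)
  rows 64-71 [x1,x2,x3,x4=1000]: 00010000  (ones: 1)
  rows 72-79 [x1,x2,x3,x4=1001]: 00110010  (ones: 3)
  rows 80-87 [x1,x2,x3,x4=1010]: 00010000  (ones: 1)
  rows 88-95 [x1,x2,x3,x4=1011]: 00110010  (ones: 3)
  rows 96-103 [x1,x2,x3,x4=1100]: 00110010  (ones: 3)
  rows 104-111 [x1,x2,x3,x4=1101]: 00110010  (ones: 3)
  rows 112-119 [x1,x2,x3,x4=1110]: 00100010  (ones: 2)
  rows 120-127 [x1,x2,x3,x4=1111]: 00100010  (ones: 2)
Satisfying assignments = 1+3+1+3+3+3+2+2+1+3+1+3+3+3+2+2 = 36

36


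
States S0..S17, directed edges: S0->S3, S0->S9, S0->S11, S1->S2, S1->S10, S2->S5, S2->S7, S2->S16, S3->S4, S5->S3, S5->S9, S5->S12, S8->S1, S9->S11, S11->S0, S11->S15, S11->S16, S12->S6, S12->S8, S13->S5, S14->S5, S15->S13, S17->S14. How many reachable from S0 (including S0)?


BFS from S0:
  layer 0: {S0}
  layer 1: {S3, S9, S11}
  layer 2: {S4, S15, S16}
  layer 3: {S13}
  layer 4: {S5}
  layer 5: {S12}
  layer 6: {S6, S8}
  layer 7: {S1}
  layer 8: {S2, S10}
  layer 9: {S7}
Reachable set: {S0, S1, S2, S3, S4, S5, S6, S7, S8, S9, S10, S11, S12, S13, S15, S16}
Count = 16

16


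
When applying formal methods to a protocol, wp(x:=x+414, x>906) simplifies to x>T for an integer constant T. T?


Formula: wp(x:=E, P) = P[E/x] (substitute E for x in postcondition)
Step 1: Postcondition: x>906
Step 2: Substitute x+414 for x: x+414>906
Step 3: Solve for x: x > 906-414 = 492

492


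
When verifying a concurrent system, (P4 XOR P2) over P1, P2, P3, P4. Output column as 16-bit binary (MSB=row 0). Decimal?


Formula: (P4 XOR P2) over P1, P2, P3, P4 (16 rows)
Evaluate each row (bits = P1,P2,P3,P4, MSB first):
  row 0 [0000]: (0 XOR 0) -> 0
  row 1 [0001]: (1 XOR 0) -> 1
  row 2 [0010]: (0 XOR 0) -> 0
  row 3 [0011]: (1 XOR 0) -> 1
  row 4 [0100]: (0 XOR 1) -> 1
  row 5 [0101]: (1 XOR 1) -> 0
  row 6 [0110]: (0 XOR 1) -> 1
  row 7 [0111]: (1 XOR 1) -> 0
  row 8 [1000]: (0 XOR 0) -> 0
  row 9 [1001]: (1 XOR 0) -> 1
  row 10 [1010]: (0 XOR 0) -> 0
  row 11 [1011]: (1 XOR 0) -> 1
  row 12 [1100]: (0 XOR 1) -> 1
  row 13 [1101]: (1 XOR 1) -> 0
  row 14 [1110]: (0 XOR 1) -> 1
  row 15 [1111]: (1 XOR 1) -> 0
Full result column, 4 rows per line (P1,P2 fixed per line; P3,P4 runs 00..11 left to right):
  rows 0-3 [P1,P2=00]: 0101  = hex 5
  rows 4-7 [P1,P2=01]: 1010  = hex A
  rows 8-11 [P1,P2=10]: 0101  = hex 5
  rows 12-15 [P1,P2=11]: 1010  = hex A
Output column (row 0 .. row 15) = 0101101001011010
Output column grouped in 4s = 0101 1010 0101 1010 = 0x5A5A
Convert to decimal digit by digit (value = value*16 + digit):
  5 -> 5
  5*16 + 10 (A) = 90
  90*16 + 5 = 1445
  1445*16 + 10 (A) = 23130
Decimal = 23130

23130


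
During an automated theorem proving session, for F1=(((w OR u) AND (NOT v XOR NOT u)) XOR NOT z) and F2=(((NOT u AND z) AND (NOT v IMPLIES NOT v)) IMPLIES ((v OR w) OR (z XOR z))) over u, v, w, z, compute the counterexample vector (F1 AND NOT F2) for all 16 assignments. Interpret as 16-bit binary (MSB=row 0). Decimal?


F1 = (((w OR u) AND (NOT v XOR NOT u)) XOR NOT z)
F2 = (((NOT u AND z) AND (NOT v IMPLIES NOT v)) IMPLIES ((v OR w) OR (z XOR z)))
Counterexample to F1=>F2 is where F1=1 and F2=0.
Evaluate each row (bits = u,v,w,z, MSB first):
  row 0 [0000]: F1=1 F2=1 -> F1&~F2 -> 0
  row 1 [0001]: F1=0 F2=0 -> F1&~F2 -> 0
  row 2 [0010]: F1=1 F2=1 -> F1&~F2 -> 0
  row 3 [0011]: F1=0 F2=1 -> F1&~F2 -> 0
  row 4 [0100]: F1=1 F2=1 -> F1&~F2 -> 0
  row 5 [0101]: F1=0 F2=1 -> F1&~F2 -> 0
  row 6 [0110]: F1=0 F2=1 -> F1&~F2 -> 0
  row 7 [0111]: F1=1 F2=1 -> F1&~F2 -> 0
  row 8 [1000]: F1=0 F2=1 -> F1&~F2 -> 0
  row 9 [1001]: F1=1 F2=1 -> F1&~F2 -> 0
  row 10 [1010]: F1=0 F2=1 -> F1&~F2 -> 0
  row 11 [1011]: F1=1 F2=1 -> F1&~F2 -> 0
  row 12 [1100]: F1=1 F2=1 -> F1&~F2 -> 0
  row 13 [1101]: F1=0 F2=1 -> F1&~F2 -> 0
  row 14 [1110]: F1=1 F2=1 -> F1&~F2 -> 0
  row 15 [1111]: F1=0 F2=1 -> F1&~F2 -> 0
Full result column, 4 rows per line (u,v fixed per line; w,z runs 00..11 left to right):
  rows 0-3 [u,v=00]: 0000  = hex 0
  rows 4-7 [u,v=01]: 0000  = hex 0
  rows 8-11 [u,v=10]: 0000  = hex 0
  rows 12-15 [u,v=11]: 0000  = hex 0
Counterexample vector (row 0 .. row 15) = 0000000000000000
Output column grouped in 4s = 0000 0000 0000 0000 = 0x0000
Convert to decimal digit by digit (value = value*16 + digit):
  0 -> 0
  0*16 + 0 = 0
  0*16 + 0 = 0
  0*16 + 0 = 0
Decimal = 0

0


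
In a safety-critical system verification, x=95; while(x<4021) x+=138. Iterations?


Step 1: x goes from 95 toward 4021 by 138; the body runs while x<4021, so iterations = ceil((bound-start)/step)
Step 2: Distance=3926
Step 3: ceil(3926/138)=29

29


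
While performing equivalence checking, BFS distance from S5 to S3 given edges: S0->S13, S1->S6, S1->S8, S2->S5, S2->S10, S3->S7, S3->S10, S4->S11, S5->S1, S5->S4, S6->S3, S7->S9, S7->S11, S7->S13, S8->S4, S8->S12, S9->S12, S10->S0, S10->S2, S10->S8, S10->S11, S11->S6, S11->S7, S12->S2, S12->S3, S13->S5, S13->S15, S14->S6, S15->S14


BFS layer-by-layer from S5:
  dist 0: {S5}
  dist 1: {S1, S4}
  dist 2: {S6, S8, S11}
  dist 3: {S3, S7, S12}
  -> S3 reached at distance 3
Shortest path length = 3

3


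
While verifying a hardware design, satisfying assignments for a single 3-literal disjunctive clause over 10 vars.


Step 1: Total=2^10=1024
Step 2: Unsat when all 3 false: 2^7=128
Step 3: Sat=1024-128=896

896


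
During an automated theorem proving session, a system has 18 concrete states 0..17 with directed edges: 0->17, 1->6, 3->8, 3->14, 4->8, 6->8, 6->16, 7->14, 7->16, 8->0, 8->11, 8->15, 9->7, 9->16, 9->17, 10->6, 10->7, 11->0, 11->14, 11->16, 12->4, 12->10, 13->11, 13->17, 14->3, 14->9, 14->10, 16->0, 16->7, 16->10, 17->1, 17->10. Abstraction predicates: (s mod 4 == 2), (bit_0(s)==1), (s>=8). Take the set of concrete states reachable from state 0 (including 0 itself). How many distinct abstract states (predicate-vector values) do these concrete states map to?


BFS from 0:
Concrete reachable: {0, 1, 3, 6, 7, 8, 9, 10, 11, 14, 15, 16, 17}
Abstract via predicates (s mod 4 == 2), (bit_0(s)==1), (s>=8):
  (0,0,0) <- {0}
  (0,0,1) <- {8, 16}
  (0,1,0) <- {1, 3, 7}
  (0,1,1) <- {9, 11, 15, 17}
  (1,0,0) <- {6}
  (1,0,1) <- {10, 14}
Distinct abstract states = 6

6


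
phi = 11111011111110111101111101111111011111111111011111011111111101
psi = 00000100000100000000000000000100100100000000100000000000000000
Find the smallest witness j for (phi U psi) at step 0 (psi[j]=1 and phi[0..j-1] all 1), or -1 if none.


(phi U psi) at 0: need smallest j with psi[j]=1 and phi[i]=1 for all i in [0,j).
Scan from step 0:
  step 0: phi=1, psi=0 -> continue
  step 1: phi=1, psi=0 -> continue
  step 2: phi=1, psi=0 -> continue
  step 3: phi=1, psi=0 -> continue
  step 5: psi=1 and phi held for [0,5) -> witness found
Witness step = 5

5


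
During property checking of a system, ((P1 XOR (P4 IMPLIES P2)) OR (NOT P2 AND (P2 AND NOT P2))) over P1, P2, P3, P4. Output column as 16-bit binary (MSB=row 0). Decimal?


Formula: ((P1 XOR (P4 IMPLIES P2)) OR (NOT P2 AND (P2 AND NOT P2))) over P1, P2, P3, P4 (16 rows)
Evaluate each row (bits = P1,P2,P3,P4, MSB first):
  row 0 [0000]: ((0 XOR (0 IMPLIES 0)) OR (NOT 0 AND (0 AND NOT 0))) -> 1
  row 1 [0001]: ((0 XOR (1 IMPLIES 0)) OR (NOT 0 AND (0 AND NOT 0))) -> 0
  row 2 [0010]: ((0 XOR (0 IMPLIES 0)) OR (NOT 0 AND (0 AND NOT 0))) -> 1
  row 3 [0011]: ((0 XOR (1 IMPLIES 0)) OR (NOT 0 AND (0 AND NOT 0))) -> 0
  row 4 [0100]: ((0 XOR (0 IMPLIES 1)) OR (NOT 1 AND (1 AND NOT 1))) -> 1
  row 5 [0101]: ((0 XOR (1 IMPLIES 1)) OR (NOT 1 AND (1 AND NOT 1))) -> 1
  row 6 [0110]: ((0 XOR (0 IMPLIES 1)) OR (NOT 1 AND (1 AND NOT 1))) -> 1
  row 7 [0111]: ((0 XOR (1 IMPLIES 1)) OR (NOT 1 AND (1 AND NOT 1))) -> 1
  row 8 [1000]: ((1 XOR (0 IMPLIES 0)) OR (NOT 0 AND (0 AND NOT 0))) -> 0
  row 9 [1001]: ((1 XOR (1 IMPLIES 0)) OR (NOT 0 AND (0 AND NOT 0))) -> 1
  row 10 [1010]: ((1 XOR (0 IMPLIES 0)) OR (NOT 0 AND (0 AND NOT 0))) -> 0
  row 11 [1011]: ((1 XOR (1 IMPLIES 0)) OR (NOT 0 AND (0 AND NOT 0))) -> 1
  row 12 [1100]: ((1 XOR (0 IMPLIES 1)) OR (NOT 1 AND (1 AND NOT 1))) -> 0
  row 13 [1101]: ((1 XOR (1 IMPLIES 1)) OR (NOT 1 AND (1 AND NOT 1))) -> 0
  row 14 [1110]: ((1 XOR (0 IMPLIES 1)) OR (NOT 1 AND (1 AND NOT 1))) -> 0
  row 15 [1111]: ((1 XOR (1 IMPLIES 1)) OR (NOT 1 AND (1 AND NOT 1))) -> 0
Full result column, 4 rows per line (P1,P2 fixed per line; P3,P4 runs 00..11 left to right):
  rows 0-3 [P1,P2=00]: 1010  = hex A
  rows 4-7 [P1,P2=01]: 1111  = hex F
  rows 8-11 [P1,P2=10]: 0101  = hex 5
  rows 12-15 [P1,P2=11]: 0000  = hex 0
Output column (row 0 .. row 15) = 1010111101010000
Output column grouped in 4s = 1010 1111 0101 0000 = 0xAF50
Convert to decimal digit by digit (value = value*16 + digit):
  A -> 10
  10*16 + 15 (F) = 175
  175*16 + 5 = 2805
  2805*16 + 0 = 44880
Decimal = 44880

44880


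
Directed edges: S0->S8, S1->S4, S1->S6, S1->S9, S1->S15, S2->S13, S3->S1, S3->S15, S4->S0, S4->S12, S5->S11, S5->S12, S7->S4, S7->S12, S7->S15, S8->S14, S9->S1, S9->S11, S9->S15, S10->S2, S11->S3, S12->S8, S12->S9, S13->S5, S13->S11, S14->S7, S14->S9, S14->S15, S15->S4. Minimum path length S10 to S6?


BFS layer-by-layer from S10:
  dist 0: {S10}
  dist 1: {S2}
  dist 2: {S13}
  dist 3: {S5, S11}
  dist 4: {S3, S12}
  dist 5: {S1, S8, S9, S15}
  dist 6: {S4, S6, S14}
  -> S6 reached at distance 6
Shortest path length = 6

6


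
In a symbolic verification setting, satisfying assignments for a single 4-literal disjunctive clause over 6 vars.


Step 1: Total=2^6=64
Step 2: Unsat when all 4 false: 2^2=4
Step 3: Sat=64-4=60

60


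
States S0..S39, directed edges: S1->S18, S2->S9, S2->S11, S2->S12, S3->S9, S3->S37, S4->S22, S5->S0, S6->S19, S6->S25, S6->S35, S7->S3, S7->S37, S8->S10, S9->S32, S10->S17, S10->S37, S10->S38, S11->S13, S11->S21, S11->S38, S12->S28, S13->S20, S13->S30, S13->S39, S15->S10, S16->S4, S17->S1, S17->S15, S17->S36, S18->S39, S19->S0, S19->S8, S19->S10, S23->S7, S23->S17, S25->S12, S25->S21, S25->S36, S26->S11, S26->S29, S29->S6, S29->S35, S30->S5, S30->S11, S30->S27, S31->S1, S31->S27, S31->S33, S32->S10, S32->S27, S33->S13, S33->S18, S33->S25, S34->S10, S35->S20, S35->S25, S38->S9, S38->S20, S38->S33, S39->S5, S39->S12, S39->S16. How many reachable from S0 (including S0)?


BFS from S0:
  layer 0: {S0}
Reachable set: {S0}
Count = 1

1


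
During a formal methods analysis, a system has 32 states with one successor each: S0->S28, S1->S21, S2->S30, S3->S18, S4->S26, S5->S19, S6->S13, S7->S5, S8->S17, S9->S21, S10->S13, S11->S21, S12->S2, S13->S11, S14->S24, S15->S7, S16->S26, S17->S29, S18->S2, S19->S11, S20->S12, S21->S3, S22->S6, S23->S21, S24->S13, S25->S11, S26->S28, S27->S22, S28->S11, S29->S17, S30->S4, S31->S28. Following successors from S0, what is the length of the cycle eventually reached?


Trace from S0 until a state repeats:
  S0 -> S28 -> S11 -> S21 -> S3 -> S18 -> S2 -> S30 -> S4 -> S26 -> S28
S28 first seen at step 1, revisited at step 10.
Cycle length = 10 - 1 = 9

9


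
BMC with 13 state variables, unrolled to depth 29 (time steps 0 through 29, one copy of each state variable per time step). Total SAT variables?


BMC unrolls to depth k, creating one copy of each state var for steps 0..k.
Step count = 29 + 1 = 30 (steps 0 through 29)
Vars per step = 13
Total = 13 * 30 = 390

390
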